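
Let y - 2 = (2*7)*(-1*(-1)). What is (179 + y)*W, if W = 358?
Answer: 69810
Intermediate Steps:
y = 16 (y = 2 + (2*7)*(-1*(-1)) = 2 + 14*1 = 2 + 14 = 16)
(179 + y)*W = (179 + 16)*358 = 195*358 = 69810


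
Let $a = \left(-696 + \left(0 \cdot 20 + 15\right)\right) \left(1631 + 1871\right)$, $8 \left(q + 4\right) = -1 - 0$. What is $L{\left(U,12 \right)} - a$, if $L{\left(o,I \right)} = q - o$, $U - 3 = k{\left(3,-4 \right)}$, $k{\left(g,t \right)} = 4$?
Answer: $\frac{19078807}{8} \approx 2.3849 \cdot 10^{6}$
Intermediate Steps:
$q = - \frac{33}{8}$ ($q = -4 + \frac{-1 - 0}{8} = -4 + \frac{-1 + 0}{8} = -4 + \frac{1}{8} \left(-1\right) = -4 - \frac{1}{8} = - \frac{33}{8} \approx -4.125$)
$U = 7$ ($U = 3 + 4 = 7$)
$L{\left(o,I \right)} = - \frac{33}{8} - o$
$a = -2384862$ ($a = \left(-696 + \left(0 + 15\right)\right) 3502 = \left(-696 + 15\right) 3502 = \left(-681\right) 3502 = -2384862$)
$L{\left(U,12 \right)} - a = \left(- \frac{33}{8} - 7\right) - -2384862 = \left(- \frac{33}{8} - 7\right) + 2384862 = - \frac{89}{8} + 2384862 = \frac{19078807}{8}$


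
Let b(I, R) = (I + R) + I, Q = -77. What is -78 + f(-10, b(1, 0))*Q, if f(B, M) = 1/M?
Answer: -233/2 ≈ -116.50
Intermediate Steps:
b(I, R) = R + 2*I
-78 + f(-10, b(1, 0))*Q = -78 - 77/(0 + 2*1) = -78 - 77/(0 + 2) = -78 - 77/2 = -233/2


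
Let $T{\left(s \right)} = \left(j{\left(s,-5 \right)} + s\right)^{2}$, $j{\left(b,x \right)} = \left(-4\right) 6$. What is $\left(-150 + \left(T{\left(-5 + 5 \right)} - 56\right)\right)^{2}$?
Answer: $136900$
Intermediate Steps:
$j{\left(b,x \right)} = -24$
$T{\left(s \right)} = \left(-24 + s\right)^{2}$
$\left(-150 + \left(T{\left(-5 + 5 \right)} - 56\right)\right)^{2} = \left(-150 + \left(\left(-24 + \left(-5 + 5\right)\right)^{2} - 56\right)\right)^{2} = \left(-150 - \left(56 - \left(-24 + 0\right)^{2}\right)\right)^{2} = \left(-150 - \left(56 - \left(-24\right)^{2}\right)\right)^{2} = \left(-150 + \left(576 - 56\right)\right)^{2} = \left(-150 + 520\right)^{2} = 370^{2} = 136900$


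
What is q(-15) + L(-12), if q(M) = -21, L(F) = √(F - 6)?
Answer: -21 + 3*I*√2 ≈ -21.0 + 4.2426*I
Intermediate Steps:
L(F) = √(-6 + F)
q(-15) + L(-12) = -21 + √(-6 - 12) = -21 + √(-18) = -21 + 3*I*√2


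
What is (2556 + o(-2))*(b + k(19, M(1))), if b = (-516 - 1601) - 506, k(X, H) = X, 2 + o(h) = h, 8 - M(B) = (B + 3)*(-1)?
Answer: -6645408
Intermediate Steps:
M(B) = 11 + B (M(B) = 8 - (B + 3)*(-1) = 8 - (3 + B)*(-1) = 8 - (-3 - B) = 8 + (3 + B) = 11 + B)
o(h) = -2 + h
b = -2623 (b = -2117 - 506 = -2623)
(2556 + o(-2))*(b + k(19, M(1))) = (2556 + (-2 - 2))*(-2623 + 19) = (2556 - 4)*(-2604) = 2552*(-2604) = -6645408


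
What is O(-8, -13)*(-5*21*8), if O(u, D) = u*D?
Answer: -87360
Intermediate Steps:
O(u, D) = D*u
O(-8, -13)*(-5*21*8) = (-13*(-8))*(-5*21*8) = 104*(-105*8) = 104*(-840) = -87360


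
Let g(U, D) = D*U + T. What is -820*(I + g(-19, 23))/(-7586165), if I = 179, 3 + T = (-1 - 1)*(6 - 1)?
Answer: -44444/1517233 ≈ -0.029293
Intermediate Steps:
T = -13 (T = -3 + (-1 - 1)*(6 - 1) = -3 - 2*5 = -3 - 10 = -13)
g(U, D) = -13 + D*U (g(U, D) = D*U - 13 = -13 + D*U)
-820*(I + g(-19, 23))/(-7586165) = -820*(179 + (-13 + 23*(-19)))/(-7586165) = -820*(179 + (-13 - 437))*(-1/7586165) = -820*(179 - 450)*(-1/7586165) = -820*(-271)*(-1/7586165) = 222220*(-1/7586165) = -44444/1517233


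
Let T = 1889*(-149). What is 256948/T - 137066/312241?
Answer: -118808433894/87883664101 ≈ -1.3519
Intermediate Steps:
T = -281461
256948/T - 137066/312241 = 256948/(-281461) - 137066/312241 = 256948*(-1/281461) - 137066*1/312241 = -256948/281461 - 137066/312241 = -118808433894/87883664101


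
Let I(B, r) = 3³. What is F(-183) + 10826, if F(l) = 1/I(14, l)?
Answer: 292303/27 ≈ 10826.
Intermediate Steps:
I(B, r) = 27
F(l) = 1/27
F(-183) + 10826 = 1/27 + 10826 = 292303/27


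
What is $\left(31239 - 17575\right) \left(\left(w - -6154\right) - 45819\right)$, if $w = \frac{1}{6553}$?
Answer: $- \frac{3551611702016}{6553} \approx -5.4198 \cdot 10^{8}$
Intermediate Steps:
$w = \frac{1}{6553} \approx 0.0001526$
$\left(31239 - 17575\right) \left(\left(w - -6154\right) - 45819\right) = \left(31239 - 17575\right) \left(\left(\frac{1}{6553} - -6154\right) - 45819\right) = 13664 \left(\left(\frac{1}{6553} + 6154\right) - 45819\right) = 13664 \left(\frac{40327163}{6553} - 45819\right) = 13664 \left(- \frac{259924744}{6553}\right) = - \frac{3551611702016}{6553}$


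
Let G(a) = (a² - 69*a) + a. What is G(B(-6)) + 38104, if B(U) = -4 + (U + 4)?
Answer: 38548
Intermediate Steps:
B(U) = U (B(U) = -4 + (4 + U) = U)
G(a) = a² - 68*a
G(B(-6)) + 38104 = -6*(-68 - 6) + 38104 = -6*(-74) + 38104 = 444 + 38104 = 38548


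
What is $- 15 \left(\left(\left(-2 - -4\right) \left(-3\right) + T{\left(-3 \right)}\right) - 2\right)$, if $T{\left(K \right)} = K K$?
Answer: $-15$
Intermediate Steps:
$T{\left(K \right)} = K^{2}$
$- 15 \left(\left(\left(-2 - -4\right) \left(-3\right) + T{\left(-3 \right)}\right) - 2\right) = - 15 \left(\left(\left(-2 - -4\right) \left(-3\right) + \left(-3\right)^{2}\right) - 2\right) = - 15 \left(\left(\left(-2 + 4\right) \left(-3\right) + 9\right) - 2\right) = - 15 \left(\left(2 \left(-3\right) + 9\right) - 2\right) = - 15 \left(\left(-6 + 9\right) - 2\right) = - 15 \left(3 - 2\right) = \left(-15\right) 1 = -15$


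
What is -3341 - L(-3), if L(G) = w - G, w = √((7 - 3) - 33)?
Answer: -3344 - I*√29 ≈ -3344.0 - 5.3852*I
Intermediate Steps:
w = I*√29 (w = √(4 - 33) = √(-29) = I*√29 ≈ 5.3852*I)
L(G) = -G + I*√29 (L(G) = I*√29 - G = -G + I*√29)
-3341 - L(-3) = -3341 - (-1*(-3) + I*√29) = -3341 - (3 + I*√29) = -3341 + (-3 - I*√29) = -3344 - I*√29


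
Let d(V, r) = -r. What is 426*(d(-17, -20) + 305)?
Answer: 138450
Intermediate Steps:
426*(d(-17, -20) + 305) = 426*(-1*(-20) + 305) = 426*(20 + 305) = 426*325 = 138450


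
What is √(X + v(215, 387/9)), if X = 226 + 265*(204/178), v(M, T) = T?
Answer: √4536419/89 ≈ 23.931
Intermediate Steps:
X = 47144/89 (X = 226 + 265*(204*(1/178)) = 226 + 265*(102/89) = 226 + 27030/89 = 47144/89 ≈ 529.71)
√(X + v(215, 387/9)) = √(47144/89 + 387/9) = √(47144/89 + 387*(⅑)) = √(47144/89 + 43) = √(50971/89) = √4536419/89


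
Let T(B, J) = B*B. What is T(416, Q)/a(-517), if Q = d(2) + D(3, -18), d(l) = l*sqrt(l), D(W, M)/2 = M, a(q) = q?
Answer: -173056/517 ≈ -334.73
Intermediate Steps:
D(W, M) = 2*M
d(l) = l**(3/2)
Q = -36 + 2*sqrt(2) (Q = 2**(3/2) + 2*(-18) = 2*sqrt(2) - 36 = -36 + 2*sqrt(2) ≈ -33.172)
T(B, J) = B**2
T(416, Q)/a(-517) = 416**2/(-517) = 173056*(-1/517) = -173056/517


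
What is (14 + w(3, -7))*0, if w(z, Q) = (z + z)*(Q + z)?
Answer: 0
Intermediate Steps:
w(z, Q) = 2*z*(Q + z) (w(z, Q) = (2*z)*(Q + z) = 2*z*(Q + z))
(14 + w(3, -7))*0 = (14 + 2*3*(-7 + 3))*0 = (14 + 2*3*(-4))*0 = (14 - 24)*0 = -10*0 = 0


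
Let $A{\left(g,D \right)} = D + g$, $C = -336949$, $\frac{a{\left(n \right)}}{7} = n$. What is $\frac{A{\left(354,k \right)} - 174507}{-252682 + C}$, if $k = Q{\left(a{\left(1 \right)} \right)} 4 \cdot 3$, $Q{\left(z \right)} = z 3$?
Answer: $\frac{24843}{84233} \approx 0.29493$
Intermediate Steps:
$a{\left(n \right)} = 7 n$
$Q{\left(z \right)} = 3 z$
$k = 252$ ($k = 3 \cdot 7 \cdot 1 \cdot 4 \cdot 3 = 3 \cdot 7 \cdot 4 \cdot 3 = 21 \cdot 4 \cdot 3 = 84 \cdot 3 = 252$)
$\frac{A{\left(354,k \right)} - 174507}{-252682 + C} = \frac{\left(252 + 354\right) - 174507}{-252682 - 336949} = \frac{606 - 174507}{-589631} = \left(-173901\right) \left(- \frac{1}{589631}\right) = \frac{24843}{84233}$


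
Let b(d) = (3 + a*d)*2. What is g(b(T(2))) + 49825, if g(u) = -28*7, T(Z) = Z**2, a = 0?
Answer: 49629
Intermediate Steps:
b(d) = 6 (b(d) = (3 + 0*d)*2 = (3 + 0)*2 = 3*2 = 6)
g(u) = -196 (g(u) = -1*196 = -196)
g(b(T(2))) + 49825 = -196 + 49825 = 49629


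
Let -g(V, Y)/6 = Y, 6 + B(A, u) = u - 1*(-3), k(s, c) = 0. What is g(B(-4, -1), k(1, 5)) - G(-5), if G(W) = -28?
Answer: 28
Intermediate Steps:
B(A, u) = -3 + u (B(A, u) = -6 + (u - 1*(-3)) = -6 + (u + 3) = -6 + (3 + u) = -3 + u)
g(V, Y) = -6*Y
g(B(-4, -1), k(1, 5)) - G(-5) = -6*0 - 1*(-28) = 0 + 28 = 28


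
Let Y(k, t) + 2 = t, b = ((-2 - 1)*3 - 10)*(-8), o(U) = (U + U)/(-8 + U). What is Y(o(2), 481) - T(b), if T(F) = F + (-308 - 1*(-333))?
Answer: 302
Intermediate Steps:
o(U) = 2*U/(-8 + U) (o(U) = (2*U)/(-8 + U) = 2*U/(-8 + U))
b = 152 (b = (-3*3 - 10)*(-8) = (-9 - 10)*(-8) = -19*(-8) = 152)
Y(k, t) = -2 + t
T(F) = 25 + F (T(F) = F + (-308 + 333) = F + 25 = 25 + F)
Y(o(2), 481) - T(b) = (-2 + 481) - (25 + 152) = 479 - 1*177 = 479 - 177 = 302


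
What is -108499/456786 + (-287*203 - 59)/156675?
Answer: -2909256023/4771129770 ≈ -0.60976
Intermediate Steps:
-108499/456786 + (-287*203 - 59)/156675 = -108499*1/456786 + (-58261 - 59)*(1/156675) = -108499/456786 - 58320*1/156675 = -108499/456786 - 3888/10445 = -2909256023/4771129770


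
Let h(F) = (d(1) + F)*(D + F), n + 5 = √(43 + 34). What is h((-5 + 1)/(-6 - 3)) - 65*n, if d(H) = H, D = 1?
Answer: 26494/81 - 65*√77 ≈ -243.29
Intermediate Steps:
n = -5 + √77 (n = -5 + √(43 + 34) = -5 + √77 ≈ 3.7750)
h(F) = (1 + F)² (h(F) = (1 + F)*(1 + F) = (1 + F)²)
h((-5 + 1)/(-6 - 3)) - 65*n = (1 + ((-5 + 1)/(-6 - 3))² + 2*((-5 + 1)/(-6 - 3))) - 65*(-5 + √77) = (1 + (-4/(-9))² + 2*(-4/(-9))) + (325 - 65*√77) = (1 + (-4*(-⅑))² + 2*(-4*(-⅑))) + (325 - 65*√77) = (1 + (4/9)² + 2*(4/9)) + (325 - 65*√77) = (1 + 16/81 + 8/9) + (325 - 65*√77) = 169/81 + (325 - 65*√77) = 26494/81 - 65*√77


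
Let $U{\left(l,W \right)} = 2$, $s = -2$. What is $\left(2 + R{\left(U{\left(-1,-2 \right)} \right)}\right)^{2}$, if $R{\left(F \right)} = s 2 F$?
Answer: $36$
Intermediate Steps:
$R{\left(F \right)} = - 4 F$ ($R{\left(F \right)} = \left(-2\right) 2 F = - 4 F$)
$\left(2 + R{\left(U{\left(-1,-2 \right)} \right)}\right)^{2} = \left(2 - 8\right)^{2} = \left(-6\right)^{2} = 36$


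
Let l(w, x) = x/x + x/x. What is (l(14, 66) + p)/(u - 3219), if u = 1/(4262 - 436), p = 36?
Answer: -145388/12315893 ≈ -0.011805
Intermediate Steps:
l(w, x) = 2 (l(w, x) = 1 + 1 = 2)
u = 1/3826 ≈ 0.00026137
(l(14, 66) + p)/(u - 3219) = (2 + 36)/(1/3826 - 3219) = 38/(-12315893/3826) = 38*(-3826/12315893) = -145388/12315893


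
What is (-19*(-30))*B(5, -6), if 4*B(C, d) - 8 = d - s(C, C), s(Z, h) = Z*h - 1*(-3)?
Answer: -3705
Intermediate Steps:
s(Z, h) = 3 + Z*h (s(Z, h) = Z*h + 3 = 3 + Z*h)
B(C, d) = 5/4 - C**2/4 + d/4 (B(C, d) = 2 + (d - (3 + C*C))/4 = 2 + (d - (3 + C**2))/4 = 2 + (d + (-3 - C**2))/4 = 2 + (-3 + d - C**2)/4 = 2 + (-3/4 - C**2/4 + d/4) = 5/4 - C**2/4 + d/4)
(-19*(-30))*B(5, -6) = (-19*(-30))*(5/4 - 1/4*5**2 + (1/4)*(-6)) = 570*(5/4 - 1/4*25 - 3/2) = 570*(5/4 - 25/4 - 3/2) = 570*(-13/2) = -3705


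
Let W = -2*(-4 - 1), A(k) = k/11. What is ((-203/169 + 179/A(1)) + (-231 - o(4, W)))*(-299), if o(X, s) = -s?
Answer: -6789807/13 ≈ -5.2229e+5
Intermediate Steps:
A(k) = k/11 (A(k) = k*(1/11) = k/11)
W = 10 (W = -2*(-5) = 10)
((-203/169 + 179/A(1)) + (-231 - o(4, W)))*(-299) = ((-203/169 + 179/(((1/11)*1))) + (-231 - (-1)*10))*(-299) = ((-203*1/169 + 179/(1/11)) + (-231 - 1*(-10)))*(-299) = ((-203/169 + 179*11) + (-231 + 10))*(-299) = ((-203/169 + 1969) - 221)*(-299) = (332558/169 - 221)*(-299) = (295209/169)*(-299) = -6789807/13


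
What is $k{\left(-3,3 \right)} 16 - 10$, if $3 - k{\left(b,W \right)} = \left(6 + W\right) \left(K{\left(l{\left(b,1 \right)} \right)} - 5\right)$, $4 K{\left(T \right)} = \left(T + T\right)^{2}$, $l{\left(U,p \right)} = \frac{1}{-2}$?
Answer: $722$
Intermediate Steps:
$l{\left(U,p \right)} = - \frac{1}{2}$
$K{\left(T \right)} = T^{2}$ ($K{\left(T \right)} = \frac{\left(T + T\right)^{2}}{4} = \frac{\left(2 T\right)^{2}}{4} = \frac{4 T^{2}}{4} = T^{2}$)
$k{\left(b,W \right)} = \frac{63}{2} + \frac{19 W}{4}$ ($k{\left(b,W \right)} = 3 - \left(6 + W\right) \left(\left(- \frac{1}{2}\right)^{2} - 5\right) = 3 - \left(6 + W\right) \left(\frac{1}{4} - 5\right) = 3 - \left(6 + W\right) \left(- \frac{19}{4}\right) = 3 - \left(- \frac{57}{2} - \frac{19 W}{4}\right) = 3 + \left(\frac{57}{2} + \frac{19 W}{4}\right) = \frac{63}{2} + \frac{19 W}{4}$)
$k{\left(-3,3 \right)} 16 - 10 = \left(\frac{63}{2} + \frac{19}{4} \cdot 3\right) 16 - 10 = \left(\frac{63}{2} + \frac{57}{4}\right) 16 - 10 = \frac{183}{4} \cdot 16 - 10 = 732 - 10 = 722$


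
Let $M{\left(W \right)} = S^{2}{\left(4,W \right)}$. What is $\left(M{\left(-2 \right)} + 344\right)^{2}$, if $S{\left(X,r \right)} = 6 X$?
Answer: $846400$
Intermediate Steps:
$M{\left(W \right)} = 576$ ($M{\left(W \right)} = \left(6 \cdot 4\right)^{2} = 24^{2} = 576$)
$\left(M{\left(-2 \right)} + 344\right)^{2} = \left(576 + 344\right)^{2} = 920^{2} = 846400$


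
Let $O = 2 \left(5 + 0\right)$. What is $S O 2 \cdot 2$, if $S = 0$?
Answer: $0$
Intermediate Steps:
$O = 10$ ($O = 2 \cdot 5 = 10$)
$S O 2 \cdot 2 = 0 \cdot 10 \cdot 2 \cdot 2 = 0 \cdot 20 \cdot 2 = 0 \cdot 40 = 0$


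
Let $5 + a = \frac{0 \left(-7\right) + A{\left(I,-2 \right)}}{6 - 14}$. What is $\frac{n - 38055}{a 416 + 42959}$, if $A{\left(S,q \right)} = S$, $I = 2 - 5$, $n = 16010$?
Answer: $- \frac{4409}{8207} \approx -0.53722$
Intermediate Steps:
$I = -3$
$a = - \frac{37}{8}$ ($a = -5 + \frac{0 \left(-7\right) - 3}{6 - 14} = -5 + \frac{0 - 3}{-8} = -5 - - \frac{3}{8} = -5 + \frac{3}{8} = - \frac{37}{8} \approx -4.625$)
$\frac{n - 38055}{a 416 + 42959} = \frac{16010 - 38055}{\left(- \frac{37}{8}\right) 416 + 42959} = - \frac{22045}{-1924 + 42959} = - \frac{22045}{41035} = \left(-22045\right) \frac{1}{41035} = - \frac{4409}{8207}$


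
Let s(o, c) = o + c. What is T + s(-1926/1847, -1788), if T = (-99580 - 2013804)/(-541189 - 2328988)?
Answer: -9480200391826/5301216919 ≈ -1788.3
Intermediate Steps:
T = 2113384/2870177 (T = -2113384/(-2870177) = -2113384*(-1/2870177) = 2113384/2870177 ≈ 0.73633)
s(o, c) = c + o
T + s(-1926/1847, -1788) = 2113384/2870177 + (-1788 - 1926/1847) = 2113384/2870177 - 3304362/1847 = -9480200391826/5301216919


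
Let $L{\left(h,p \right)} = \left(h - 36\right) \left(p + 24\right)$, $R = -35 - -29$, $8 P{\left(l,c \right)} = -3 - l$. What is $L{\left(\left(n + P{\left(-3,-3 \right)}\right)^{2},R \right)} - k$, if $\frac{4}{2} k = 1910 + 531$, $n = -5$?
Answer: $- \frac{2837}{2} \approx -1418.5$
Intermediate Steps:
$P{\left(l,c \right)} = - \frac{3}{8} - \frac{l}{8}$ ($P{\left(l,c \right)} = \frac{-3 - l}{8} = - \frac{3}{8} - \frac{l}{8}$)
$R = -6$ ($R = -35 + 29 = -6$)
$L{\left(h,p \right)} = \left(-36 + h\right) \left(24 + p\right)$
$k = \frac{2441}{2}$ ($k = \frac{1910 + 531}{2} = \frac{1}{2} \cdot 2441 = \frac{2441}{2} \approx 1220.5$)
$L{\left(\left(n + P{\left(-3,-3 \right)}\right)^{2},R \right)} - k = \left(-864 - -216 + 24 \left(-5 - 0\right)^{2} + \left(-5 - 0\right)^{2} \left(-6\right)\right) - \frac{2441}{2} = \left(-864 + 216 + 24 \left(-5 + \left(- \frac{3}{8} + \frac{3}{8}\right)\right)^{2} + \left(-5 + \left(- \frac{3}{8} + \frac{3}{8}\right)\right)^{2} \left(-6\right)\right) - \frac{2441}{2} = \left(-864 + 216 + 24 \left(-5 + 0\right)^{2} + \left(-5 + 0\right)^{2} \left(-6\right)\right) - \frac{2441}{2} = \left(-864 + 216 + 24 \left(-5\right)^{2} + \left(-5\right)^{2} \left(-6\right)\right) - \frac{2441}{2} = \left(-864 + 216 + 24 \cdot 25 + 25 \left(-6\right)\right) - \frac{2441}{2} = \left(-864 + 216 + 600 - 150\right) - \frac{2441}{2} = -198 - \frac{2441}{2} = - \frac{2837}{2}$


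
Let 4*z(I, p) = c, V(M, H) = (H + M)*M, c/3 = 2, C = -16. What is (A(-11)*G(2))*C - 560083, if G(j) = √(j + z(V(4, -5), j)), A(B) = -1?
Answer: -560083 + 8*√14 ≈ -5.6005e+5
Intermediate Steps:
c = 6 (c = 3*2 = 6)
V(M, H) = M*(H + M)
z(I, p) = 3/2 (z(I, p) = (¼)*6 = 3/2)
G(j) = √(3/2 + j) (G(j) = √(j + 3/2) = √(3/2 + j))
(A(-11)*G(2))*C - 560083 = -√(6 + 4*2)/2*(-16) - 560083 = -√(6 + 8)/2*(-16) - 560083 = -√14/2*(-16) - 560083 = 8*√14 - 560083 = -560083 + 8*√14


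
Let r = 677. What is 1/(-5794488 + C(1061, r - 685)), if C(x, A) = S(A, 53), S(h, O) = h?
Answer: -1/5794496 ≈ -1.7258e-7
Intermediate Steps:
C(x, A) = A
1/(-5794488 + C(1061, r - 685)) = 1/(-5794488 + (677 - 685)) = 1/(-5794488 - 8) = 1/(-5794496) = -1/5794496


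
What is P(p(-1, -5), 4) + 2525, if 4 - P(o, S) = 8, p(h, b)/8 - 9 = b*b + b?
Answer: 2521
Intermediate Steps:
p(h, b) = 72 + 8*b + 8*b² (p(h, b) = 72 + 8*(b*b + b) = 72 + 8*(b² + b) = 72 + 8*(b + b²) = 72 + (8*b + 8*b²) = 72 + 8*b + 8*b²)
P(o, S) = -4 (P(o, S) = 4 - 1*8 = 4 - 8 = -4)
P(p(-1, -5), 4) + 2525 = -4 + 2525 = 2521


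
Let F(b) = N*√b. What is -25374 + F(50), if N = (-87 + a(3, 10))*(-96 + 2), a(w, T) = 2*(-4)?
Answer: -25374 + 44650*√2 ≈ 37771.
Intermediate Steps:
a(w, T) = -8
N = 8930 (N = (-87 - 8)*(-96 + 2) = -95*(-94) = 8930)
F(b) = 8930*√b
-25374 + F(50) = -25374 + 8930*√50 = -25374 + 8930*(5*√2) = -25374 + 44650*√2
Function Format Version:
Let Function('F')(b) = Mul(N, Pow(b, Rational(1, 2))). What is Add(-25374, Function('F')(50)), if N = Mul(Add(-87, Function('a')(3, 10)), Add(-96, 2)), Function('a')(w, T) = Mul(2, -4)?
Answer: Add(-25374, Mul(44650, Pow(2, Rational(1, 2)))) ≈ 37771.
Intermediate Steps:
Function('a')(w, T) = -8
N = 8930 (N = Mul(Add(-87, -8), Add(-96, 2)) = Mul(-95, -94) = 8930)
Function('F')(b) = Mul(8930, Pow(b, Rational(1, 2)))
Add(-25374, Function('F')(50)) = Add(-25374, Mul(8930, Pow(50, Rational(1, 2)))) = Add(-25374, Mul(8930, Mul(5, Pow(2, Rational(1, 2))))) = Add(-25374, Mul(44650, Pow(2, Rational(1, 2))))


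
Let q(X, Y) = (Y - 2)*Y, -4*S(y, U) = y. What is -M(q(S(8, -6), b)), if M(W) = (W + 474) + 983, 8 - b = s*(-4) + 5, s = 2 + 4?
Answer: -2132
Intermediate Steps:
s = 6
S(y, U) = -y/4
b = 27 (b = 8 - (6*(-4) + 5) = 8 - (-24 + 5) = 8 - 1*(-19) = 8 + 19 = 27)
q(X, Y) = Y*(-2 + Y) (q(X, Y) = (-2 + Y)*Y = Y*(-2 + Y))
M(W) = 1457 + W (M(W) = (474 + W) + 983 = 1457 + W)
-M(q(S(8, -6), b)) = -(1457 + 27*(-2 + 27)) = -(1457 + 27*25) = -(1457 + 675) = -1*2132 = -2132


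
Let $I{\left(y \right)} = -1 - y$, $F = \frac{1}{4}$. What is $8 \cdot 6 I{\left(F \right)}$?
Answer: $-60$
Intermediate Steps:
$F = \frac{1}{4} \approx 0.25$
$8 \cdot 6 I{\left(F \right)} = 8 \cdot 6 \left(-1 - \frac{1}{4}\right) = 48 \left(-1 - \frac{1}{4}\right) = 48 \left(- \frac{5}{4}\right) = -60$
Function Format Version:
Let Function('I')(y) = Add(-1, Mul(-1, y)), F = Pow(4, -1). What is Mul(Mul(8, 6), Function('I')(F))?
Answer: -60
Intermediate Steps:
F = Rational(1, 4) ≈ 0.25000
Mul(Mul(8, 6), Function('I')(F)) = Mul(Mul(8, 6), Add(-1, Mul(-1, Rational(1, 4)))) = Mul(48, Add(-1, Rational(-1, 4))) = Mul(48, Rational(-5, 4)) = -60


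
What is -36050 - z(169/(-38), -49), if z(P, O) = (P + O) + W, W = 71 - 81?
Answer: -1367489/38 ≈ -35987.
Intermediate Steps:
W = -10
z(P, O) = -10 + O + P (z(P, O) = (P + O) - 10 = (O + P) - 10 = -10 + O + P)
-36050 - z(169/(-38), -49) = -36050 - (-10 - 49 + 169/(-38)) = -36050 - (-10 - 49 + 169*(-1/38)) = -36050 - (-10 - 49 - 169/38) = -36050 - 1*(-2411/38) = -36050 + 2411/38 = -1367489/38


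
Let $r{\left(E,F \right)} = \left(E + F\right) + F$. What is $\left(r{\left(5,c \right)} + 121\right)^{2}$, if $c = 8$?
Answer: $20164$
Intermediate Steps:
$r{\left(E,F \right)} = E + 2 F$
$\left(r{\left(5,c \right)} + 121\right)^{2} = \left(\left(5 + 2 \cdot 8\right) + 121\right)^{2} = \left(\left(5 + 16\right) + 121\right)^{2} = \left(21 + 121\right)^{2} = 142^{2} = 20164$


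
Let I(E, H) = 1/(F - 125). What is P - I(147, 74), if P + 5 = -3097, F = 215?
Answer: -279181/90 ≈ -3102.0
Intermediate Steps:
P = -3102 (P = -5 - 3097 = -3102)
I(E, H) = 1/90 (I(E, H) = 1/(215 - 125) = 1/90)
P - I(147, 74) = -3102 - 1*1/90 = -3102 - 1/90 = -279181/90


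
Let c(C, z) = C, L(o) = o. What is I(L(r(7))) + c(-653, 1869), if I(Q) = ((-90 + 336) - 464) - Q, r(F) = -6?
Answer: -865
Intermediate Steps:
I(Q) = -218 - Q (I(Q) = (246 - 464) - Q = -218 - Q)
I(L(r(7))) + c(-653, 1869) = (-218 - 1*(-6)) - 653 = (-218 + 6) - 653 = -212 - 653 = -865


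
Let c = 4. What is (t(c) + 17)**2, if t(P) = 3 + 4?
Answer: 576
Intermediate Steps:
t(P) = 7
(t(c) + 17)**2 = (7 + 17)**2 = 24**2 = 576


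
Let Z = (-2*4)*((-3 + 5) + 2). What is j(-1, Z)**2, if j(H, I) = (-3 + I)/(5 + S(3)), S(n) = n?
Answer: 1225/64 ≈ 19.141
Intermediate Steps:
Z = -32 (Z = -8*(2 + 2) = -8*4 = -32)
j(H, I) = -3/8 + I/8 (j(H, I) = (-3 + I)/(5 + 3) = (-3 + I)/8 = (-3 + I)*(1/8) = -3/8 + I/8)
j(-1, Z)**2 = (-3/8 + (1/8)*(-32))**2 = (-3/8 - 4)**2 = (-35/8)**2 = 1225/64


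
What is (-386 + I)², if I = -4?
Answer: 152100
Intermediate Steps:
(-386 + I)² = (-386 - 4)² = (-390)² = 152100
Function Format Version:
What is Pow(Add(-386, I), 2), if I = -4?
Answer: 152100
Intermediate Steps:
Pow(Add(-386, I), 2) = Pow(Add(-386, -4), 2) = Pow(-390, 2) = 152100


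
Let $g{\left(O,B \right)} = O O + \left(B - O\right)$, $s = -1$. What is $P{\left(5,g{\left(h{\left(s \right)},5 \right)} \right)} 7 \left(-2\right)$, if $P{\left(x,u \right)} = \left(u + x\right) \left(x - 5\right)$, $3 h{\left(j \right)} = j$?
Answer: $0$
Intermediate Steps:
$h{\left(j \right)} = \frac{j}{3}$
$g{\left(O,B \right)} = B + O^{2} - O$ ($g{\left(O,B \right)} = O^{2} + \left(B - O\right) = B + O^{2} - O$)
$P{\left(x,u \right)} = \left(-5 + x\right) \left(u + x\right)$ ($P{\left(x,u \right)} = \left(u + x\right) \left(-5 + x\right) = \left(-5 + x\right) \left(u + x\right)$)
$P{\left(5,g{\left(h{\left(s \right)},5 \right)} \right)} 7 \left(-2\right) = \left(5^{2} - 5 \left(5 + \left(\frac{1}{3} \left(-1\right)\right)^{2} - \frac{1}{3} \left(-1\right)\right) - 25 + \left(5 + \left(\frac{1}{3} \left(-1\right)\right)^{2} - \frac{1}{3} \left(-1\right)\right) 5\right) 7 \left(-2\right) = \left(25 - 5 \left(5 + \left(- \frac{1}{3}\right)^{2} - - \frac{1}{3}\right) - 25 + \left(5 + \left(- \frac{1}{3}\right)^{2} - - \frac{1}{3}\right) 5\right) 7 \left(-2\right) = \left(25 - 5 \left(5 + \frac{1}{9} + \frac{1}{3}\right) - 25 + \left(5 + \frac{1}{9} + \frac{1}{3}\right) 5\right) 7 \left(-2\right) = \left(25 - \frac{245}{9} - 25 + \frac{49}{9} \cdot 5\right) 7 \left(-2\right) = \left(25 - \frac{245}{9} - 25 + \frac{245}{9}\right) 7 \left(-2\right) = 0 \cdot 7 \left(-2\right) = 0 \left(-2\right) = 0$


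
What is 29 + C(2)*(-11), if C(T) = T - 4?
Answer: 51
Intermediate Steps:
C(T) = -4 + T
29 + C(2)*(-11) = 29 + (-4 + 2)*(-11) = 29 - 2*(-11) = 29 + 22 = 51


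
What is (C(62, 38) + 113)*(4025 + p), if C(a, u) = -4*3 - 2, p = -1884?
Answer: 211959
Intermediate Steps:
C(a, u) = -14 (C(a, u) = -12 - 2 = -14)
(C(62, 38) + 113)*(4025 + p) = (-14 + 113)*(4025 - 1884) = 99*2141 = 211959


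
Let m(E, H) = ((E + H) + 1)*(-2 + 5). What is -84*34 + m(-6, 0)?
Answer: -2871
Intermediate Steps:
m(E, H) = 3 + 3*E + 3*H (m(E, H) = (1 + E + H)*3 = 3 + 3*E + 3*H)
-84*34 + m(-6, 0) = -84*34 + (3 + 3*(-6) + 3*0) = -2856 + (3 - 18 + 0) = -2856 - 15 = -2871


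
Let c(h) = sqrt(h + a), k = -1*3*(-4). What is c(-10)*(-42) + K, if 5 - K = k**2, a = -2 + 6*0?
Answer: -139 - 84*I*sqrt(3) ≈ -139.0 - 145.49*I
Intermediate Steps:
a = -2 (a = -2 + 0 = -2)
k = 12 (k = -3*(-4) = 12)
c(h) = sqrt(-2 + h) (c(h) = sqrt(h - 2) = sqrt(-2 + h))
K = -139 (K = 5 - 1*12**2 = 5 - 1*144 = 5 - 144 = -139)
c(-10)*(-42) + K = sqrt(-2 - 10)*(-42) - 139 = sqrt(-12)*(-42) - 139 = (2*I*sqrt(3))*(-42) - 139 = -84*I*sqrt(3) - 139 = -139 - 84*I*sqrt(3)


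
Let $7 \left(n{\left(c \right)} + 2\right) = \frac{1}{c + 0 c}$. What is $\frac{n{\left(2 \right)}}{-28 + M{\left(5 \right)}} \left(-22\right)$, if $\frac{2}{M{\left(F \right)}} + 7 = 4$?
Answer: $- \frac{891}{602} \approx -1.4801$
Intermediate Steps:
$M{\left(F \right)} = - \frac{2}{3}$ ($M{\left(F \right)} = \frac{2}{-7 + 4} = \frac{2}{-3} = 2 \left(- \frac{1}{3}\right) = - \frac{2}{3}$)
$n{\left(c \right)} = -2 + \frac{1}{7 c}$ ($n{\left(c \right)} = -2 + \frac{1}{7 \left(c + 0 c\right)} = -2 + \frac{1}{7 \left(c + 0\right)} = -2 + \frac{1}{7 c}$)
$\frac{n{\left(2 \right)}}{-28 + M{\left(5 \right)}} \left(-22\right) = \frac{-2 + \frac{1}{7 \cdot 2}}{-28 - \frac{2}{3}} \left(-22\right) = \frac{-2 + \frac{1}{7} \cdot \frac{1}{2}}{- \frac{86}{3}} \left(-22\right) = - \frac{3 \left(-2 + \frac{1}{14}\right)}{86} \left(-22\right) = \left(- \frac{3}{86}\right) \left(- \frac{27}{14}\right) \left(-22\right) = \frac{81}{1204} \left(-22\right) = - \frac{891}{602}$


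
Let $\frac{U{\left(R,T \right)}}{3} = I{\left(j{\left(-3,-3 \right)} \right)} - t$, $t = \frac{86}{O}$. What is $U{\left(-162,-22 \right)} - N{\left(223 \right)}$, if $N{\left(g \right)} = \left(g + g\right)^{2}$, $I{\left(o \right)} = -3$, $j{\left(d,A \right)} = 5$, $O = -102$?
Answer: $- \frac{3381682}{17} \approx -1.9892 \cdot 10^{5}$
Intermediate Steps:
$N{\left(g \right)} = 4 g^{2}$ ($N{\left(g \right)} = \left(2 g\right)^{2} = 4 g^{2}$)
$t = - \frac{43}{51}$ ($t = \frac{86}{-102} = 86 \left(- \frac{1}{102}\right) = - \frac{43}{51} \approx -0.84314$)
$U{\left(R,T \right)} = - \frac{110}{17}$ ($U{\left(R,T \right)} = 3 \left(-3 - - \frac{43}{51}\right) = 3 \left(-3 + \frac{43}{51}\right) = 3 \left(- \frac{110}{51}\right) = - \frac{110}{17}$)
$U{\left(-162,-22 \right)} - N{\left(223 \right)} = - \frac{110}{17} - 4 \cdot 223^{2} = - \frac{110}{17} - 4 \cdot 49729 = - \frac{110}{17} - 198916 = - \frac{3381682}{17}$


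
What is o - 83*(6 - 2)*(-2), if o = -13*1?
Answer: 651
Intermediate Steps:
o = -13
o - 83*(6 - 2)*(-2) = -13 - 83*(6 - 2)*(-2) = -13 - 332*(-2) = -13 - 83*(-8) = -13 + 664 = 651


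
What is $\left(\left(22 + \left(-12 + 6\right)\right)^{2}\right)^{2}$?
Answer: $65536$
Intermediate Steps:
$\left(\left(22 + \left(-12 + 6\right)\right)^{2}\right)^{2} = \left(\left(22 - 6\right)^{2}\right)^{2} = \left(16^{2}\right)^{2} = 256^{2} = 65536$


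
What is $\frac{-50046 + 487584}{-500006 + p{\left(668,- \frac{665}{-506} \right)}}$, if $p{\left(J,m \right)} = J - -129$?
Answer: $- \frac{145846}{166403} \approx -0.87646$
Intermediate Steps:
$p{\left(J,m \right)} = 129 + J$ ($p{\left(J,m \right)} = J + 129 = 129 + J$)
$\frac{-50046 + 487584}{-500006 + p{\left(668,- \frac{665}{-506} \right)}} = \frac{-50046 + 487584}{-500006 + \left(129 + 668\right)} = \frac{437538}{-500006 + 797} = \frac{437538}{-499209} = 437538 \left(- \frac{1}{499209}\right) = - \frac{145846}{166403}$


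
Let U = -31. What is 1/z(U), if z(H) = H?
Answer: -1/31 ≈ -0.032258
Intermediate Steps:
1/z(U) = 1/(-31) = -1/31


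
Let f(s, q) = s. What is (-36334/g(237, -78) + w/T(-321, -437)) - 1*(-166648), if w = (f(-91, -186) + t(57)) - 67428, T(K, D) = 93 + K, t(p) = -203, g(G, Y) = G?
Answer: 1502126215/9006 ≈ 1.6679e+5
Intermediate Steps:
w = -67722 (w = (-91 - 203) - 67428 = -294 - 67428 = -67722)
(-36334/g(237, -78) + w/T(-321, -437)) - 1*(-166648) = (-36334/237 - 67722/(93 - 321)) - 1*(-166648) = (-36334*1/237 - 67722/(-228)) + 166648 = (-36334/237 - 67722*(-1/228)) + 166648 = (-36334/237 + 11287/38) + 166648 = 1294327/9006 + 166648 = 1502126215/9006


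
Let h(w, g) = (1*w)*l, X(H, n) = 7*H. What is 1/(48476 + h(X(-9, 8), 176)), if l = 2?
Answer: 1/48350 ≈ 2.0683e-5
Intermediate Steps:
h(w, g) = 2*w (h(w, g) = (1*w)*2 = w*2 = 2*w)
1/(48476 + h(X(-9, 8), 176)) = 1/(48476 + 2*(7*(-9))) = 1/(48476 + 2*(-63)) = 1/(48476 - 126) = 1/48350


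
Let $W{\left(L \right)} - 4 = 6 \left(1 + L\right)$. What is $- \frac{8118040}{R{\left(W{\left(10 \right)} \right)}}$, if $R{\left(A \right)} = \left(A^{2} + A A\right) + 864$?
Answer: $- \frac{1014755}{1333} \approx -761.26$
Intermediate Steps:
$W{\left(L \right)} = 10 + 6 L$ ($W{\left(L \right)} = 4 + 6 \left(1 + L\right) = 4 + \left(6 + 6 L\right) = 10 + 6 L$)
$R{\left(A \right)} = 864 + 2 A^{2}$ ($R{\left(A \right)} = \left(A^{2} + A^{2}\right) + 864 = 2 A^{2} + 864 = 864 + 2 A^{2}$)
$- \frac{8118040}{R{\left(W{\left(10 \right)} \right)}} = - \frac{8118040}{864 + 2 \left(10 + 6 \cdot 10\right)^{2}} = - \frac{8118040}{864 + 2 \left(10 + 60\right)^{2}} = - \frac{8118040}{864 + 2 \cdot 70^{2}} = - \frac{8118040}{864 + 2 \cdot 4900} = - \frac{8118040}{864 + 9800} = - \frac{8118040}{10664} = \left(-8118040\right) \frac{1}{10664} = - \frac{1014755}{1333}$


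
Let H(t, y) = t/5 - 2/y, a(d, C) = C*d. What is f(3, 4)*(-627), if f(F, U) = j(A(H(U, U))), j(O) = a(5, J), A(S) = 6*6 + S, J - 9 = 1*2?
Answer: -34485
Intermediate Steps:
J = 11 (J = 9 + 1*2 = 9 + 2 = 11)
H(t, y) = -2/y + t/5 (H(t, y) = t*(⅕) - 2/y = t/5 - 2/y = -2/y + t/5)
A(S) = 36 + S
j(O) = 55 (j(O) = 11*5 = 55)
f(F, U) = 55
f(3, 4)*(-627) = 55*(-627) = -34485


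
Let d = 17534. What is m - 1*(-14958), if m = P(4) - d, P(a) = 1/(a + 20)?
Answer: -61823/24 ≈ -2576.0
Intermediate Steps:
P(a) = 1/(20 + a)
m = -420815/24 (m = 1/(20 + 4) - 1*17534 = 1/24 - 17534 = -420815/24 ≈ -17534.)
m - 1*(-14958) = -420815/24 - 1*(-14958) = -420815/24 + 14958 = -61823/24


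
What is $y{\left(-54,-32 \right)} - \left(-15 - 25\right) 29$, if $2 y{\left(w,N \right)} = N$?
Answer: $1144$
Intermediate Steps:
$y{\left(w,N \right)} = \frac{N}{2}$
$y{\left(-54,-32 \right)} - \left(-15 - 25\right) 29 = \frac{1}{2} \left(-32\right) - \left(-15 - 25\right) 29 = -16 - \left(-40\right) 29 = -16 - -1160 = -16 + 1160 = 1144$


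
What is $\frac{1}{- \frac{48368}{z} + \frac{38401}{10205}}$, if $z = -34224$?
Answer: $\frac{21828495}{112989454} \approx 0.19319$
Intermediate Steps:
$\frac{1}{- \frac{48368}{z} + \frac{38401}{10205}} = \frac{1}{- \frac{48368}{-34224} + \frac{38401}{10205}} = \frac{1}{\left(-48368\right) \left(- \frac{1}{34224}\right) + 38401 \cdot \frac{1}{10205}} = \frac{1}{\frac{3023}{2139} + \frac{38401}{10205}} = \frac{1}{\frac{112989454}{21828495}} = \frac{21828495}{112989454}$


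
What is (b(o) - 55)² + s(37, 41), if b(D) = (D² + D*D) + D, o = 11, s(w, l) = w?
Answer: 39241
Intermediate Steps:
b(D) = D + 2*D² (b(D) = (D² + D²) + D = 2*D² + D = D + 2*D²)
(b(o) - 55)² + s(37, 41) = (11*(1 + 2*11) - 55)² + 37 = (11*(1 + 22) - 55)² + 37 = (11*23 - 55)² + 37 = (253 - 55)² + 37 = 198² + 37 = 39204 + 37 = 39241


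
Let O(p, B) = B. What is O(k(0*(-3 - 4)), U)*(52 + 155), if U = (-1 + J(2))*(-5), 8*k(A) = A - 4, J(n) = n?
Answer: -1035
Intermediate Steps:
k(A) = -1/2 + A/8 (k(A) = (A - 4)/8 = (-4 + A)/8 = -1/2 + A/8)
U = -5 (U = (-1 + 2)*(-5) = 1*(-5) = -5)
O(k(0*(-3 - 4)), U)*(52 + 155) = -5*(52 + 155) = -5*207 = -1035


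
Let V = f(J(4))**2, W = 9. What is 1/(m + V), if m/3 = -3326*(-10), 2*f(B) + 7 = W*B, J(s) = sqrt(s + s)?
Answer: 1599268/159853506481 + 1008*sqrt(2)/159853506481 ≈ 1.0014e-5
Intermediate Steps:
J(s) = sqrt(2)*sqrt(s) (J(s) = sqrt(2*s) = sqrt(2)*sqrt(s))
f(B) = -7/2 + 9*B/2 (f(B) = -7/2 + (9*B)/2 = -7/2 + 9*B/2)
m = 99780 (m = 3*(-3326*(-10)) = 3*33260 = 99780)
V = (-7/2 + 9*sqrt(2))**2 (V = (-7/2 + 9*(sqrt(2)*sqrt(4))/2)**2 = (-7/2 + 9*(sqrt(2)*2)/2)**2 = (-7/2 + 9*(2*sqrt(2))/2)**2 = (-7/2 + 9*sqrt(2))**2 ≈ 85.155)
1/(m + V) = 1/(99780 + (697/4 - 63*sqrt(2))) = 1/(399817/4 - 63*sqrt(2))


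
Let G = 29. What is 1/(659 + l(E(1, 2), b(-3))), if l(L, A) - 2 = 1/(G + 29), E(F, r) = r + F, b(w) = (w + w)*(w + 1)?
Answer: 58/38339 ≈ 0.0015128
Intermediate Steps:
b(w) = 2*w*(1 + w) (b(w) = (2*w)*(1 + w) = 2*w*(1 + w))
E(F, r) = F + r
l(L, A) = 117/58 (l(L, A) = 2 + 1/(29 + 29) = 2 + 1/58 = 117/58)
1/(659 + l(E(1, 2), b(-3))) = 1/(659 + 117/58) = 1/(38339/58) = 58/38339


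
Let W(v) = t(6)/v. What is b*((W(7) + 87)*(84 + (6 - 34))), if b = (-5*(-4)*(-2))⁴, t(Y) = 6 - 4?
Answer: 12513280000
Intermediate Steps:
t(Y) = 2
W(v) = 2/v
b = 2560000 (b = (20*(-2))⁴ = (-40)⁴ = 2560000)
b*((W(7) + 87)*(84 + (6 - 34))) = 2560000*((2/7 + 87)*(84 + (6 - 34))) = 2560000*((2*(⅐) + 87)*(84 - 28)) = 2560000*((2/7 + 87)*56) = 2560000*((611/7)*56) = 2560000*4888 = 12513280000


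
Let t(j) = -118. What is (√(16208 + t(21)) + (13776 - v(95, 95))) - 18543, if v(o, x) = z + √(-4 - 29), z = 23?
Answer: -4790 + √16090 - I*√33 ≈ -4663.2 - 5.7446*I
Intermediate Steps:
v(o, x) = 23 + I*√33 (v(o, x) = 23 + √(-4 - 29) = 23 + √(-33) = 23 + I*√33)
(√(16208 + t(21)) + (13776 - v(95, 95))) - 18543 = (√(16208 - 118) + (13776 - (23 + I*√33))) - 18543 = (√16090 + (13776 + (-23 - I*√33))) - 18543 = (√16090 + (13753 - I*√33)) - 18543 = (13753 + √16090 - I*√33) - 18543 = -4790 + √16090 - I*√33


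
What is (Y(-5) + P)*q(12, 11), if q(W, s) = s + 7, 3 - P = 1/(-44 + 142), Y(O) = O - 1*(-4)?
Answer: 1755/49 ≈ 35.816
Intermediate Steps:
Y(O) = 4 + O (Y(O) = O + 4 = 4 + O)
P = 293/98 (P = 3 - 1/(-44 + 142) = 3 - 1/98 = 293/98 ≈ 2.9898)
q(W, s) = 7 + s
(Y(-5) + P)*q(12, 11) = ((4 - 5) + 293/98)*(7 + 11) = (-1 + 293/98)*18 = (195/98)*18 = 1755/49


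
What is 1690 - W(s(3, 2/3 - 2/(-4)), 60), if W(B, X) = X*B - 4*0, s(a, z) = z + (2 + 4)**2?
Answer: -540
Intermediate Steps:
s(a, z) = 36 + z (s(a, z) = z + 6**2 = z + 36 = 36 + z)
W(B, X) = B*X (W(B, X) = B*X + 0 = B*X)
1690 - W(s(3, 2/3 - 2/(-4)), 60) = 1690 - (36 + (2/3 - 2/(-4)))*60 = 1690 - (36 + (2*(1/3) - 2*(-1/4)))*60 = 1690 - (36 + (2/3 + 1/2))*60 = 1690 - (36 + 7/6)*60 = 1690 - 223*60/6 = 1690 - 1*2230 = 1690 - 2230 = -540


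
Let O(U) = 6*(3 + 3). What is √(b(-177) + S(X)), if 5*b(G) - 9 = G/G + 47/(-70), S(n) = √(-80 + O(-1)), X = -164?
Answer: √(9142 + 9800*I*√11)/70 ≈ 2.0924 + 1.5851*I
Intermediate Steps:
O(U) = 36 (O(U) = 6*6 = 36)
S(n) = 2*I*√11 (S(n) = √(-80 + 36) = √(-44) = 2*I*√11)
b(G) = 653/350 (b(G) = 9/5 + (G/G + 47/(-70))/5 = 9/5 + (1 + 47*(-1/70))/5 = 9/5 + (1 - 47/70)/5 = 9/5 + (⅕)*(23/70) = 9/5 + 23/350 = 653/350)
√(b(-177) + S(X)) = √(653/350 + 2*I*√11)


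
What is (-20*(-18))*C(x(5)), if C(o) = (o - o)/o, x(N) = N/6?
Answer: 0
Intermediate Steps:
x(N) = N/6 (x(N) = N*(⅙) = N/6)
C(o) = 0 (C(o) = 0/o = 0)
(-20*(-18))*C(x(5)) = -20*(-18)*0 = 360*0 = 0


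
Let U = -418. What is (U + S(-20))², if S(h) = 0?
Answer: 174724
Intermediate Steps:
(U + S(-20))² = (-418 + 0)² = (-418)² = 174724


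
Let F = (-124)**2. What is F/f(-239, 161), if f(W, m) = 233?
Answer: 15376/233 ≈ 65.991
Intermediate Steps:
F = 15376
F/f(-239, 161) = 15376/233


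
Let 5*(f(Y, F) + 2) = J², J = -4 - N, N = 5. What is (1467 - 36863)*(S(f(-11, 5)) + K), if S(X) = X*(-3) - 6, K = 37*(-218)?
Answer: 1436121908/5 ≈ 2.8722e+8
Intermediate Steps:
J = -9 (J = -4 - 1*5 = -4 - 5 = -9)
f(Y, F) = 71/5 (f(Y, F) = -2 + (⅕)*(-9)² = -2 + (⅕)*81 = -2 + 81/5 = 71/5)
K = -8066
S(X) = -6 - 3*X (S(X) = -3*X - 6 = -6 - 3*X)
(1467 - 36863)*(S(f(-11, 5)) + K) = (1467 - 36863)*((-6 - 3*71/5) - 8066) = -35396*((-6 - 213/5) - 8066) = -35396*(-243/5 - 8066) = -35396*(-40573/5) = 1436121908/5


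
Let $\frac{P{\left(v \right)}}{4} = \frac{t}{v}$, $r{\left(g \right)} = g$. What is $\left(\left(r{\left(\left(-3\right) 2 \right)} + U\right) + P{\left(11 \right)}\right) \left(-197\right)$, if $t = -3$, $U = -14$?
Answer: $\frac{45704}{11} \approx 4154.9$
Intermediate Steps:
$P{\left(v \right)} = - \frac{12}{v}$ ($P{\left(v \right)} = 4 \left(- \frac{3}{v}\right) = - \frac{12}{v}$)
$\left(\left(r{\left(\left(-3\right) 2 \right)} + U\right) + P{\left(11 \right)}\right) \left(-197\right) = \left(\left(\left(-3\right) 2 - 14\right) - \frac{12}{11}\right) \left(-197\right) = \left(\left(-6 - 14\right) - \frac{12}{11}\right) \left(-197\right) = \left(-20 - \frac{12}{11}\right) \left(-197\right) = \left(- \frac{232}{11}\right) \left(-197\right) = \frac{45704}{11}$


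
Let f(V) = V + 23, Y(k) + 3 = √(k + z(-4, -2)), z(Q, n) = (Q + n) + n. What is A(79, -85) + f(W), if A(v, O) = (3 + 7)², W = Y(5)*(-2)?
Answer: 129 - 2*I*√3 ≈ 129.0 - 3.4641*I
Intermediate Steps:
z(Q, n) = Q + 2*n
Y(k) = -3 + √(-8 + k) (Y(k) = -3 + √(k + (-4 + 2*(-2))) = -3 + √(k + (-4 - 4)) = -3 + √(k - 8) = -3 + √(-8 + k))
W = 6 - 2*I*√3 (W = (-3 + √(-8 + 5))*(-2) = (-3 + √(-3))*(-2) = (-3 + I*√3)*(-2) = 6 - 2*I*√3 ≈ 6.0 - 3.4641*I)
f(V) = 23 + V
A(v, O) = 100 (A(v, O) = 10² = 100)
A(79, -85) + f(W) = 100 + (23 + (6 - 2*I*√3)) = 100 + (29 - 2*I*√3) = 129 - 2*I*√3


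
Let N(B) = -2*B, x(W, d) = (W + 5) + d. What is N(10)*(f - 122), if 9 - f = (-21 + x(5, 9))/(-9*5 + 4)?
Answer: 92700/41 ≈ 2261.0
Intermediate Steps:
x(W, d) = 5 + W + d (x(W, d) = (5 + W) + d = 5 + W + d)
f = 367/41 (f = 9 - (-21 + (5 + 5 + 9))/(-9*5 + 4) = 9 - (-21 + 19)/(-45 + 4) = 9 - (-2)/(-41) = 9 - (-2)*(-1)/41 = 9 - 1*2/41 = 9 - 2/41 = 367/41 ≈ 8.9512)
N(10)*(f - 122) = (-2*10)*(367/41 - 122) = -20*(-4635/41) = 92700/41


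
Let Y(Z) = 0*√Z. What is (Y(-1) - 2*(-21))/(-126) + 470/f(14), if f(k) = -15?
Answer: -95/3 ≈ -31.667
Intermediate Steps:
Y(Z) = 0
(Y(-1) - 2*(-21))/(-126) + 470/f(14) = (0 - 2*(-21))/(-126) + 470/(-15) = (0 - 1*(-42))*(-1/126) + 470*(-1/15) = (0 + 42)*(-1/126) - 94/3 = 42*(-1/126) - 94/3 = -⅓ - 94/3 = -95/3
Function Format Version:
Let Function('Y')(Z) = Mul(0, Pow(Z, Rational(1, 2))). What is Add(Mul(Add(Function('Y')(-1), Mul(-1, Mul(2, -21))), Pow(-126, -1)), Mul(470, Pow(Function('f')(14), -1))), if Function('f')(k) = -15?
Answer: Rational(-95, 3) ≈ -31.667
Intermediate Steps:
Function('Y')(Z) = 0
Add(Mul(Add(Function('Y')(-1), Mul(-1, Mul(2, -21))), Pow(-126, -1)), Mul(470, Pow(Function('f')(14), -1))) = Add(Mul(Add(0, Mul(-1, Mul(2, -21))), Pow(-126, -1)), Mul(470, Pow(-15, -1))) = Add(Mul(Add(0, Mul(-1, -42)), Rational(-1, 126)), Mul(470, Rational(-1, 15))) = Add(Mul(Add(0, 42), Rational(-1, 126)), Rational(-94, 3)) = Add(Mul(42, Rational(-1, 126)), Rational(-94, 3)) = Add(Rational(-1, 3), Rational(-94, 3)) = Rational(-95, 3)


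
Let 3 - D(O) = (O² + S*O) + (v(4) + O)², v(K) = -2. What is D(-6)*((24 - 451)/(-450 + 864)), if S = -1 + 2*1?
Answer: 38857/414 ≈ 93.857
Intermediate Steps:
S = 1 (S = -1 + 2 = 1)
D(O) = 3 - O - O² - (-2 + O)² (D(O) = 3 - ((O² + 1*O) + (-2 + O)²) = 3 - ((O² + O) + (-2 + O)²) = 3 - ((O + O²) + (-2 + O)²) = 3 - (O + O² + (-2 + O)²) = 3 + (-O - O² - (-2 + O)²) = 3 - O - O² - (-2 + O)²)
D(-6)*((24 - 451)/(-450 + 864)) = (-1 - 2*(-6)² + 3*(-6))*((24 - 451)/(-450 + 864)) = (-1 - 2*36 - 18)*(-427/414) = (-1 - 72 - 18)*(-427*1/414) = -91*(-427/414) = 38857/414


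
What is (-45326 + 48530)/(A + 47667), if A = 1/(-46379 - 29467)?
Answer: 243010584/3615351281 ≈ 0.067216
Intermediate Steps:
A = -1/75846 (A = 1/(-75846) = -1/75846 ≈ -1.3185e-5)
(-45326 + 48530)/(A + 47667) = (-45326 + 48530)/(-1/75846 + 47667) = 3204/(3615351281/75846) = 3204*(75846/3615351281) = 243010584/3615351281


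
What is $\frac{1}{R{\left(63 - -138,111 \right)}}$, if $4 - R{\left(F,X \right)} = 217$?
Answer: $- \frac{1}{213} \approx -0.0046948$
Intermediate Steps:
$R{\left(F,X \right)} = -213$ ($R{\left(F,X \right)} = 4 - 217 = -213$)
$\frac{1}{R{\left(63 - -138,111 \right)}} = \frac{1}{-213} = - \frac{1}{213}$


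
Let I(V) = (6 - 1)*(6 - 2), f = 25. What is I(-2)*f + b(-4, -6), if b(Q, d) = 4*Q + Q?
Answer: 480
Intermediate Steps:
b(Q, d) = 5*Q
I(V) = 20 (I(V) = 5*4 = 20)
I(-2)*f + b(-4, -6) = 20*25 + 5*(-4) = 500 - 20 = 480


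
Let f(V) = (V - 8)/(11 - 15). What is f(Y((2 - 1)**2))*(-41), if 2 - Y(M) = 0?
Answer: -123/2 ≈ -61.500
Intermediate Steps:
Y(M) = 2 (Y(M) = 2 - 1*0 = 2 + 0 = 2)
f(V) = 2 - V/4 (f(V) = (-8 + V)/(-4) = (-8 + V)*(-1/4) = 2 - V/4)
f(Y((2 - 1)**2))*(-41) = (2 - 1/4*2)*(-41) = (2 - 1/2)*(-41) = (3/2)*(-41) = -123/2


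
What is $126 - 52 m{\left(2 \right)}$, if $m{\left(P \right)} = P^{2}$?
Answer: $-82$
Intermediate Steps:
$126 - 52 m{\left(2 \right)} = 126 - 52 \cdot 2^{2} = 126 - 208 = -82$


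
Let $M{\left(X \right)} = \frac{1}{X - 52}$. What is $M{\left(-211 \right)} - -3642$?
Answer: $\frac{957845}{263} \approx 3642.0$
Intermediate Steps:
$M{\left(X \right)} = \frac{1}{-52 + X}$
$M{\left(-211 \right)} - -3642 = \frac{1}{-52 - 211} - -3642 = \frac{1}{-263} + 3642 = - \frac{1}{263} + 3642 = \frac{957845}{263}$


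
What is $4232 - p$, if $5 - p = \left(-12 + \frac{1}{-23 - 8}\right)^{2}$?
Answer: $\frac{4201276}{961} \approx 4371.8$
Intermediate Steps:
$p = - \frac{134324}{961}$ ($p = 5 - \left(-12 + \frac{1}{-23 - 8}\right)^{2} = 5 - \left(-12 + \frac{1}{-31}\right)^{2} = 5 - \left(-12 - \frac{1}{31}\right)^{2} = 5 - \left(- \frac{373}{31}\right)^{2} = 5 - \frac{139129}{961} = - \frac{134324}{961} \approx -139.78$)
$4232 - p = 4232 - - \frac{134324}{961} = 4232 + \frac{134324}{961} = \frac{4201276}{961}$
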